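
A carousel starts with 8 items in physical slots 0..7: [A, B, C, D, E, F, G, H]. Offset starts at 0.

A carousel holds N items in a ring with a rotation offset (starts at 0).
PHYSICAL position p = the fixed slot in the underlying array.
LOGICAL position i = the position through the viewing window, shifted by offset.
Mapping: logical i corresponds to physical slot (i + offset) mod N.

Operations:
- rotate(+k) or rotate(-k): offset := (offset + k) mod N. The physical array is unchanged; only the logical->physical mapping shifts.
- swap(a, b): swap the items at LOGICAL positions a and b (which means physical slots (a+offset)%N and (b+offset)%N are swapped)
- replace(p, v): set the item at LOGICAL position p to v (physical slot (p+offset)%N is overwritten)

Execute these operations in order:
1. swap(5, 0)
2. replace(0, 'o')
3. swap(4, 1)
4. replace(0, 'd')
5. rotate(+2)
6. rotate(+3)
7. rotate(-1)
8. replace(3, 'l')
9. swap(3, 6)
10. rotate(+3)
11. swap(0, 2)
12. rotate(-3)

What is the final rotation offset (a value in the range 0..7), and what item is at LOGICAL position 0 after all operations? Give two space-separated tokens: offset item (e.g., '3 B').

After op 1 (swap(5, 0)): offset=0, physical=[F,B,C,D,E,A,G,H], logical=[F,B,C,D,E,A,G,H]
After op 2 (replace(0, 'o')): offset=0, physical=[o,B,C,D,E,A,G,H], logical=[o,B,C,D,E,A,G,H]
After op 3 (swap(4, 1)): offset=0, physical=[o,E,C,D,B,A,G,H], logical=[o,E,C,D,B,A,G,H]
After op 4 (replace(0, 'd')): offset=0, physical=[d,E,C,D,B,A,G,H], logical=[d,E,C,D,B,A,G,H]
After op 5 (rotate(+2)): offset=2, physical=[d,E,C,D,B,A,G,H], logical=[C,D,B,A,G,H,d,E]
After op 6 (rotate(+3)): offset=5, physical=[d,E,C,D,B,A,G,H], logical=[A,G,H,d,E,C,D,B]
After op 7 (rotate(-1)): offset=4, physical=[d,E,C,D,B,A,G,H], logical=[B,A,G,H,d,E,C,D]
After op 8 (replace(3, 'l')): offset=4, physical=[d,E,C,D,B,A,G,l], logical=[B,A,G,l,d,E,C,D]
After op 9 (swap(3, 6)): offset=4, physical=[d,E,l,D,B,A,G,C], logical=[B,A,G,C,d,E,l,D]
After op 10 (rotate(+3)): offset=7, physical=[d,E,l,D,B,A,G,C], logical=[C,d,E,l,D,B,A,G]
After op 11 (swap(0, 2)): offset=7, physical=[d,C,l,D,B,A,G,E], logical=[E,d,C,l,D,B,A,G]
After op 12 (rotate(-3)): offset=4, physical=[d,C,l,D,B,A,G,E], logical=[B,A,G,E,d,C,l,D]

Answer: 4 B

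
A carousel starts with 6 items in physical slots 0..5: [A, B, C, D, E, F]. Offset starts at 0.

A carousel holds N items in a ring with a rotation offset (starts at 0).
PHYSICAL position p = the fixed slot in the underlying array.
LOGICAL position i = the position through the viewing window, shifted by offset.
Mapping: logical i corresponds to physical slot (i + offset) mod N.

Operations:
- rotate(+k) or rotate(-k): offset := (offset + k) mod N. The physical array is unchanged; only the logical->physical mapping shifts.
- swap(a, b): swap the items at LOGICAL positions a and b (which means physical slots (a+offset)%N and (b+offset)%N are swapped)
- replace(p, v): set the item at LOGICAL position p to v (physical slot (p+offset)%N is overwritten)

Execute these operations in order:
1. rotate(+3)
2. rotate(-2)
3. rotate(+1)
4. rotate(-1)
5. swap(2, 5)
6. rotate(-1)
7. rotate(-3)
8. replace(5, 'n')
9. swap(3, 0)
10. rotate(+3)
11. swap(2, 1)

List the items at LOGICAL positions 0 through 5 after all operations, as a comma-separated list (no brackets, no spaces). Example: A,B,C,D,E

Answer: A,n,B,D,E,F

Derivation:
After op 1 (rotate(+3)): offset=3, physical=[A,B,C,D,E,F], logical=[D,E,F,A,B,C]
After op 2 (rotate(-2)): offset=1, physical=[A,B,C,D,E,F], logical=[B,C,D,E,F,A]
After op 3 (rotate(+1)): offset=2, physical=[A,B,C,D,E,F], logical=[C,D,E,F,A,B]
After op 4 (rotate(-1)): offset=1, physical=[A,B,C,D,E,F], logical=[B,C,D,E,F,A]
After op 5 (swap(2, 5)): offset=1, physical=[D,B,C,A,E,F], logical=[B,C,A,E,F,D]
After op 6 (rotate(-1)): offset=0, physical=[D,B,C,A,E,F], logical=[D,B,C,A,E,F]
After op 7 (rotate(-3)): offset=3, physical=[D,B,C,A,E,F], logical=[A,E,F,D,B,C]
After op 8 (replace(5, 'n')): offset=3, physical=[D,B,n,A,E,F], logical=[A,E,F,D,B,n]
After op 9 (swap(3, 0)): offset=3, physical=[A,B,n,D,E,F], logical=[D,E,F,A,B,n]
After op 10 (rotate(+3)): offset=0, physical=[A,B,n,D,E,F], logical=[A,B,n,D,E,F]
After op 11 (swap(2, 1)): offset=0, physical=[A,n,B,D,E,F], logical=[A,n,B,D,E,F]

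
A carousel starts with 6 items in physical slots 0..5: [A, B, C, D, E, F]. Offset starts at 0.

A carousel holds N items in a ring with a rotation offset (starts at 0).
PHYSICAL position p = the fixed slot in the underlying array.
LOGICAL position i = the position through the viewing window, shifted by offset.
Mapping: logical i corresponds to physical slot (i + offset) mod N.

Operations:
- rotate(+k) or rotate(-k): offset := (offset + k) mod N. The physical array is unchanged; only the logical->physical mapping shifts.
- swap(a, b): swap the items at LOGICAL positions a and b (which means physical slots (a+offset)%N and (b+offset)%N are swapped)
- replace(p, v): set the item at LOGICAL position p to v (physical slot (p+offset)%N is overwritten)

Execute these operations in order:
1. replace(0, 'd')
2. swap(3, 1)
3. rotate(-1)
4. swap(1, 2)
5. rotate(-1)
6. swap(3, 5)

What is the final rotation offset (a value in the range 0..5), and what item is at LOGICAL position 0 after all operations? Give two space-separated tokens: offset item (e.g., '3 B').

Answer: 4 E

Derivation:
After op 1 (replace(0, 'd')): offset=0, physical=[d,B,C,D,E,F], logical=[d,B,C,D,E,F]
After op 2 (swap(3, 1)): offset=0, physical=[d,D,C,B,E,F], logical=[d,D,C,B,E,F]
After op 3 (rotate(-1)): offset=5, physical=[d,D,C,B,E,F], logical=[F,d,D,C,B,E]
After op 4 (swap(1, 2)): offset=5, physical=[D,d,C,B,E,F], logical=[F,D,d,C,B,E]
After op 5 (rotate(-1)): offset=4, physical=[D,d,C,B,E,F], logical=[E,F,D,d,C,B]
After op 6 (swap(3, 5)): offset=4, physical=[D,B,C,d,E,F], logical=[E,F,D,B,C,d]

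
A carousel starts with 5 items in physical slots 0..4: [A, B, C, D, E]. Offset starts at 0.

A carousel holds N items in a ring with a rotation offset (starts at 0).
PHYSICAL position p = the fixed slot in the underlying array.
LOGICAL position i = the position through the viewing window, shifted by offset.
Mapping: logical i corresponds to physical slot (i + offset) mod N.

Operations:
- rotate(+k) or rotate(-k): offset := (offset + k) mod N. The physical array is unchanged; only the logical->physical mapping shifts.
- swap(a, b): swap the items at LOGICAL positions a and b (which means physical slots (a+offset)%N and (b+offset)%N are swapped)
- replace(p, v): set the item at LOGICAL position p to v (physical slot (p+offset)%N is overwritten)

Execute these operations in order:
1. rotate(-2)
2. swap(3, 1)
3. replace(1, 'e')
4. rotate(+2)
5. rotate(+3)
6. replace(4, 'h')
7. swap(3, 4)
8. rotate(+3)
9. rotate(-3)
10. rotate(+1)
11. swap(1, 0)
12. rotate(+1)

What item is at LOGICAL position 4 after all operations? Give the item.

Answer: A

Derivation:
After op 1 (rotate(-2)): offset=3, physical=[A,B,C,D,E], logical=[D,E,A,B,C]
After op 2 (swap(3, 1)): offset=3, physical=[A,E,C,D,B], logical=[D,B,A,E,C]
After op 3 (replace(1, 'e')): offset=3, physical=[A,E,C,D,e], logical=[D,e,A,E,C]
After op 4 (rotate(+2)): offset=0, physical=[A,E,C,D,e], logical=[A,E,C,D,e]
After op 5 (rotate(+3)): offset=3, physical=[A,E,C,D,e], logical=[D,e,A,E,C]
After op 6 (replace(4, 'h')): offset=3, physical=[A,E,h,D,e], logical=[D,e,A,E,h]
After op 7 (swap(3, 4)): offset=3, physical=[A,h,E,D,e], logical=[D,e,A,h,E]
After op 8 (rotate(+3)): offset=1, physical=[A,h,E,D,e], logical=[h,E,D,e,A]
After op 9 (rotate(-3)): offset=3, physical=[A,h,E,D,e], logical=[D,e,A,h,E]
After op 10 (rotate(+1)): offset=4, physical=[A,h,E,D,e], logical=[e,A,h,E,D]
After op 11 (swap(1, 0)): offset=4, physical=[e,h,E,D,A], logical=[A,e,h,E,D]
After op 12 (rotate(+1)): offset=0, physical=[e,h,E,D,A], logical=[e,h,E,D,A]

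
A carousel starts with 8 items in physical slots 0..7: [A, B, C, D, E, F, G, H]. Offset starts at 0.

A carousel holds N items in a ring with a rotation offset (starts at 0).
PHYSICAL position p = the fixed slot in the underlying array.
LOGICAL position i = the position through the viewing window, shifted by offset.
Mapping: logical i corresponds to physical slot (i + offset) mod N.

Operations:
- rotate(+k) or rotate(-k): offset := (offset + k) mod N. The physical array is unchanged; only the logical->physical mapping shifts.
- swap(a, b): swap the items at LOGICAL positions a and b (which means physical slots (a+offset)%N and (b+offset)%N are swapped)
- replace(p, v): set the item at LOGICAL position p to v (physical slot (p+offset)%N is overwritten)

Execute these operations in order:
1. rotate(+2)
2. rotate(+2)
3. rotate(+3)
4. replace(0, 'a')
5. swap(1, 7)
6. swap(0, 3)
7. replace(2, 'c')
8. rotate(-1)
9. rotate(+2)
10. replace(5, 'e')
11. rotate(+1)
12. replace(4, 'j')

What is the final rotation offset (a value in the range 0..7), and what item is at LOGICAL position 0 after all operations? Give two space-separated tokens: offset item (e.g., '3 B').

Answer: 1 c

Derivation:
After op 1 (rotate(+2)): offset=2, physical=[A,B,C,D,E,F,G,H], logical=[C,D,E,F,G,H,A,B]
After op 2 (rotate(+2)): offset=4, physical=[A,B,C,D,E,F,G,H], logical=[E,F,G,H,A,B,C,D]
After op 3 (rotate(+3)): offset=7, physical=[A,B,C,D,E,F,G,H], logical=[H,A,B,C,D,E,F,G]
After op 4 (replace(0, 'a')): offset=7, physical=[A,B,C,D,E,F,G,a], logical=[a,A,B,C,D,E,F,G]
After op 5 (swap(1, 7)): offset=7, physical=[G,B,C,D,E,F,A,a], logical=[a,G,B,C,D,E,F,A]
After op 6 (swap(0, 3)): offset=7, physical=[G,B,a,D,E,F,A,C], logical=[C,G,B,a,D,E,F,A]
After op 7 (replace(2, 'c')): offset=7, physical=[G,c,a,D,E,F,A,C], logical=[C,G,c,a,D,E,F,A]
After op 8 (rotate(-1)): offset=6, physical=[G,c,a,D,E,F,A,C], logical=[A,C,G,c,a,D,E,F]
After op 9 (rotate(+2)): offset=0, physical=[G,c,a,D,E,F,A,C], logical=[G,c,a,D,E,F,A,C]
After op 10 (replace(5, 'e')): offset=0, physical=[G,c,a,D,E,e,A,C], logical=[G,c,a,D,E,e,A,C]
After op 11 (rotate(+1)): offset=1, physical=[G,c,a,D,E,e,A,C], logical=[c,a,D,E,e,A,C,G]
After op 12 (replace(4, 'j')): offset=1, physical=[G,c,a,D,E,j,A,C], logical=[c,a,D,E,j,A,C,G]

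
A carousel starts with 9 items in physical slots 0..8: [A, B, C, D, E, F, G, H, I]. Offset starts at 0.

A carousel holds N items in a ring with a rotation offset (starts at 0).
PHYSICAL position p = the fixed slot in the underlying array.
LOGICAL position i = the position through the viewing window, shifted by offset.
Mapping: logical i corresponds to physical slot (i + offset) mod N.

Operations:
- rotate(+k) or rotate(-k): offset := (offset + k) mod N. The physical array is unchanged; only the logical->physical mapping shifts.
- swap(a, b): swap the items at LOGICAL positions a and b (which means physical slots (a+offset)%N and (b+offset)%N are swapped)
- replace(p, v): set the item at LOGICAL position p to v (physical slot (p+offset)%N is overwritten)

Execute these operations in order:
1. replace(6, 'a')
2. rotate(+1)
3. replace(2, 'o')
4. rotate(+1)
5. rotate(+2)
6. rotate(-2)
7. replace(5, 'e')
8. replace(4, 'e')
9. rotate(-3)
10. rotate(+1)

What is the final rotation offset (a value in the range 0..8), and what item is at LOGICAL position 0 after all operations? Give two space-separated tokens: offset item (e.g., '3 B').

After op 1 (replace(6, 'a')): offset=0, physical=[A,B,C,D,E,F,a,H,I], logical=[A,B,C,D,E,F,a,H,I]
After op 2 (rotate(+1)): offset=1, physical=[A,B,C,D,E,F,a,H,I], logical=[B,C,D,E,F,a,H,I,A]
After op 3 (replace(2, 'o')): offset=1, physical=[A,B,C,o,E,F,a,H,I], logical=[B,C,o,E,F,a,H,I,A]
After op 4 (rotate(+1)): offset=2, physical=[A,B,C,o,E,F,a,H,I], logical=[C,o,E,F,a,H,I,A,B]
After op 5 (rotate(+2)): offset=4, physical=[A,B,C,o,E,F,a,H,I], logical=[E,F,a,H,I,A,B,C,o]
After op 6 (rotate(-2)): offset=2, physical=[A,B,C,o,E,F,a,H,I], logical=[C,o,E,F,a,H,I,A,B]
After op 7 (replace(5, 'e')): offset=2, physical=[A,B,C,o,E,F,a,e,I], logical=[C,o,E,F,a,e,I,A,B]
After op 8 (replace(4, 'e')): offset=2, physical=[A,B,C,o,E,F,e,e,I], logical=[C,o,E,F,e,e,I,A,B]
After op 9 (rotate(-3)): offset=8, physical=[A,B,C,o,E,F,e,e,I], logical=[I,A,B,C,o,E,F,e,e]
After op 10 (rotate(+1)): offset=0, physical=[A,B,C,o,E,F,e,e,I], logical=[A,B,C,o,E,F,e,e,I]

Answer: 0 A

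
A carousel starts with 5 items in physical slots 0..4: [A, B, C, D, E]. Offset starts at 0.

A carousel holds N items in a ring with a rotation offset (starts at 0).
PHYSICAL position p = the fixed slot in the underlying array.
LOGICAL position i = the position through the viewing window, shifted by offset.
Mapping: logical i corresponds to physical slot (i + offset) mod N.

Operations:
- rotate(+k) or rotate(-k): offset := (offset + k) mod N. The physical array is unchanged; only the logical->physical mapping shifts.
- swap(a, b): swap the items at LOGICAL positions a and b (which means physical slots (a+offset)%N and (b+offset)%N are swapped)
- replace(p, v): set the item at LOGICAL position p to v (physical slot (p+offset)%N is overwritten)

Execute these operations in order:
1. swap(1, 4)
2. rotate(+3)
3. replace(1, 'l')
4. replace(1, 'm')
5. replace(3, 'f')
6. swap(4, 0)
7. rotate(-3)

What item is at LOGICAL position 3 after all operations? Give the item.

After op 1 (swap(1, 4)): offset=0, physical=[A,E,C,D,B], logical=[A,E,C,D,B]
After op 2 (rotate(+3)): offset=3, physical=[A,E,C,D,B], logical=[D,B,A,E,C]
After op 3 (replace(1, 'l')): offset=3, physical=[A,E,C,D,l], logical=[D,l,A,E,C]
After op 4 (replace(1, 'm')): offset=3, physical=[A,E,C,D,m], logical=[D,m,A,E,C]
After op 5 (replace(3, 'f')): offset=3, physical=[A,f,C,D,m], logical=[D,m,A,f,C]
After op 6 (swap(4, 0)): offset=3, physical=[A,f,D,C,m], logical=[C,m,A,f,D]
After op 7 (rotate(-3)): offset=0, physical=[A,f,D,C,m], logical=[A,f,D,C,m]

Answer: C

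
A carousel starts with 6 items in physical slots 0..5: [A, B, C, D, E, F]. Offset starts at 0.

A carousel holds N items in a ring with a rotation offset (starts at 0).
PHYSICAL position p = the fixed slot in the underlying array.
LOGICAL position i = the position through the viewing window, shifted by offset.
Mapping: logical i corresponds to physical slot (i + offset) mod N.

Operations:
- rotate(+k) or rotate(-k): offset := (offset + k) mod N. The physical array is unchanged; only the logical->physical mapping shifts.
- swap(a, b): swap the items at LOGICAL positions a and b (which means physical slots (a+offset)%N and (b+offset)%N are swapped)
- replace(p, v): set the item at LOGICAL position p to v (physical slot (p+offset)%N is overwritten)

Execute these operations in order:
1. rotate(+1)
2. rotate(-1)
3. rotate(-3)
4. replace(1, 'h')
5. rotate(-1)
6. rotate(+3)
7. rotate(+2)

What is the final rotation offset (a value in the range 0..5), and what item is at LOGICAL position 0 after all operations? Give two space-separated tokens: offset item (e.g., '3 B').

Answer: 1 B

Derivation:
After op 1 (rotate(+1)): offset=1, physical=[A,B,C,D,E,F], logical=[B,C,D,E,F,A]
After op 2 (rotate(-1)): offset=0, physical=[A,B,C,D,E,F], logical=[A,B,C,D,E,F]
After op 3 (rotate(-3)): offset=3, physical=[A,B,C,D,E,F], logical=[D,E,F,A,B,C]
After op 4 (replace(1, 'h')): offset=3, physical=[A,B,C,D,h,F], logical=[D,h,F,A,B,C]
After op 5 (rotate(-1)): offset=2, physical=[A,B,C,D,h,F], logical=[C,D,h,F,A,B]
After op 6 (rotate(+3)): offset=5, physical=[A,B,C,D,h,F], logical=[F,A,B,C,D,h]
After op 7 (rotate(+2)): offset=1, physical=[A,B,C,D,h,F], logical=[B,C,D,h,F,A]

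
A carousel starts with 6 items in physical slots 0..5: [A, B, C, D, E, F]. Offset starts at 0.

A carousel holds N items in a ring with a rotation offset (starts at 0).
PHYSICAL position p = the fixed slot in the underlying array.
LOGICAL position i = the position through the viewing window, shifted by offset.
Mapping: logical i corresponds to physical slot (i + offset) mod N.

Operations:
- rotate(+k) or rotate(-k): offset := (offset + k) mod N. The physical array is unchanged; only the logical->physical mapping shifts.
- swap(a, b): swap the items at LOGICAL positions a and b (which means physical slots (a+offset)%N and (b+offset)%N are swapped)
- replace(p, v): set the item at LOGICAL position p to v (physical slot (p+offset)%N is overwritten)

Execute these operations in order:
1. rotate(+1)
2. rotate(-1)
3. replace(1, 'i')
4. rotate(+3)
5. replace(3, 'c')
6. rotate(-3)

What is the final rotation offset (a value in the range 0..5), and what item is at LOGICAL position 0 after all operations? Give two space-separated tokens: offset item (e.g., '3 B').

Answer: 0 c

Derivation:
After op 1 (rotate(+1)): offset=1, physical=[A,B,C,D,E,F], logical=[B,C,D,E,F,A]
After op 2 (rotate(-1)): offset=0, physical=[A,B,C,D,E,F], logical=[A,B,C,D,E,F]
After op 3 (replace(1, 'i')): offset=0, physical=[A,i,C,D,E,F], logical=[A,i,C,D,E,F]
After op 4 (rotate(+3)): offset=3, physical=[A,i,C,D,E,F], logical=[D,E,F,A,i,C]
After op 5 (replace(3, 'c')): offset=3, physical=[c,i,C,D,E,F], logical=[D,E,F,c,i,C]
After op 6 (rotate(-3)): offset=0, physical=[c,i,C,D,E,F], logical=[c,i,C,D,E,F]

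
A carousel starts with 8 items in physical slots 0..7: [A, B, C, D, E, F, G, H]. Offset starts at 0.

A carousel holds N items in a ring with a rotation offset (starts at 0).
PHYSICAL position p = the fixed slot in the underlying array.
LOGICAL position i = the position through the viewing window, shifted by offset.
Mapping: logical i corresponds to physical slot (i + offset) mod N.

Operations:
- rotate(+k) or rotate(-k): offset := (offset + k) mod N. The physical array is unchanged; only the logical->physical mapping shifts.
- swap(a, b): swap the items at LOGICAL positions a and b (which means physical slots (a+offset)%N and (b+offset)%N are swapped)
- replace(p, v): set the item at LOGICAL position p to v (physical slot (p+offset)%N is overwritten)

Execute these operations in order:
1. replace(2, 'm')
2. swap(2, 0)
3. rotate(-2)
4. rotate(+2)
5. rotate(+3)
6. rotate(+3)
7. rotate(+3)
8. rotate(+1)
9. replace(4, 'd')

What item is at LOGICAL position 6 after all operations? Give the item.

After op 1 (replace(2, 'm')): offset=0, physical=[A,B,m,D,E,F,G,H], logical=[A,B,m,D,E,F,G,H]
After op 2 (swap(2, 0)): offset=0, physical=[m,B,A,D,E,F,G,H], logical=[m,B,A,D,E,F,G,H]
After op 3 (rotate(-2)): offset=6, physical=[m,B,A,D,E,F,G,H], logical=[G,H,m,B,A,D,E,F]
After op 4 (rotate(+2)): offset=0, physical=[m,B,A,D,E,F,G,H], logical=[m,B,A,D,E,F,G,H]
After op 5 (rotate(+3)): offset=3, physical=[m,B,A,D,E,F,G,H], logical=[D,E,F,G,H,m,B,A]
After op 6 (rotate(+3)): offset=6, physical=[m,B,A,D,E,F,G,H], logical=[G,H,m,B,A,D,E,F]
After op 7 (rotate(+3)): offset=1, physical=[m,B,A,D,E,F,G,H], logical=[B,A,D,E,F,G,H,m]
After op 8 (rotate(+1)): offset=2, physical=[m,B,A,D,E,F,G,H], logical=[A,D,E,F,G,H,m,B]
After op 9 (replace(4, 'd')): offset=2, physical=[m,B,A,D,E,F,d,H], logical=[A,D,E,F,d,H,m,B]

Answer: m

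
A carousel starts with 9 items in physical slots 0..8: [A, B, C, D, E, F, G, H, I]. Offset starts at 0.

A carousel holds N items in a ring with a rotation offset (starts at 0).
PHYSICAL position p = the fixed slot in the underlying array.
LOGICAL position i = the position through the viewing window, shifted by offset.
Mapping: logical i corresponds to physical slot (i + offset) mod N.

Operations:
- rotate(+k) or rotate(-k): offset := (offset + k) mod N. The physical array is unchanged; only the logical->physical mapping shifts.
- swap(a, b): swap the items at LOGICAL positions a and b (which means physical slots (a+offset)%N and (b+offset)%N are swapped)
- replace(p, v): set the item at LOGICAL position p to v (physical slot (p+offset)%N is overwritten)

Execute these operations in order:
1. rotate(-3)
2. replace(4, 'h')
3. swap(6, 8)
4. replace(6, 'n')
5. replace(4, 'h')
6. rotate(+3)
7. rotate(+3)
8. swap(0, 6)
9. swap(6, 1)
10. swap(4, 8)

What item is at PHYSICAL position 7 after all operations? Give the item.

After op 1 (rotate(-3)): offset=6, physical=[A,B,C,D,E,F,G,H,I], logical=[G,H,I,A,B,C,D,E,F]
After op 2 (replace(4, 'h')): offset=6, physical=[A,h,C,D,E,F,G,H,I], logical=[G,H,I,A,h,C,D,E,F]
After op 3 (swap(6, 8)): offset=6, physical=[A,h,C,F,E,D,G,H,I], logical=[G,H,I,A,h,C,F,E,D]
After op 4 (replace(6, 'n')): offset=6, physical=[A,h,C,n,E,D,G,H,I], logical=[G,H,I,A,h,C,n,E,D]
After op 5 (replace(4, 'h')): offset=6, physical=[A,h,C,n,E,D,G,H,I], logical=[G,H,I,A,h,C,n,E,D]
After op 6 (rotate(+3)): offset=0, physical=[A,h,C,n,E,D,G,H,I], logical=[A,h,C,n,E,D,G,H,I]
After op 7 (rotate(+3)): offset=3, physical=[A,h,C,n,E,D,G,H,I], logical=[n,E,D,G,H,I,A,h,C]
After op 8 (swap(0, 6)): offset=3, physical=[n,h,C,A,E,D,G,H,I], logical=[A,E,D,G,H,I,n,h,C]
After op 9 (swap(6, 1)): offset=3, physical=[E,h,C,A,n,D,G,H,I], logical=[A,n,D,G,H,I,E,h,C]
After op 10 (swap(4, 8)): offset=3, physical=[E,h,H,A,n,D,G,C,I], logical=[A,n,D,G,C,I,E,h,H]

Answer: C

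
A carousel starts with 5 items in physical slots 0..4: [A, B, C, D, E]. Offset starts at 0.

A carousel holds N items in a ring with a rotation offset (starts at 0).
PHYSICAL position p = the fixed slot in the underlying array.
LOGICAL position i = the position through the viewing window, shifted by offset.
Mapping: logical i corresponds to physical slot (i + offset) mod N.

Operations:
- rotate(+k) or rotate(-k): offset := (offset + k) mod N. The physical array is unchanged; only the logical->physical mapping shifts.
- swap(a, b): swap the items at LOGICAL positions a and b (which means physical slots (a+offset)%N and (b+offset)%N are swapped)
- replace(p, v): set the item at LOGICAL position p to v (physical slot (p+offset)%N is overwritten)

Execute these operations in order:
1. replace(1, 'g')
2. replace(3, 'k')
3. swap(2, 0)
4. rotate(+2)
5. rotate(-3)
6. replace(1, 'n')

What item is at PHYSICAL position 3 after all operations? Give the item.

Answer: k

Derivation:
After op 1 (replace(1, 'g')): offset=0, physical=[A,g,C,D,E], logical=[A,g,C,D,E]
After op 2 (replace(3, 'k')): offset=0, physical=[A,g,C,k,E], logical=[A,g,C,k,E]
After op 3 (swap(2, 0)): offset=0, physical=[C,g,A,k,E], logical=[C,g,A,k,E]
After op 4 (rotate(+2)): offset=2, physical=[C,g,A,k,E], logical=[A,k,E,C,g]
After op 5 (rotate(-3)): offset=4, physical=[C,g,A,k,E], logical=[E,C,g,A,k]
After op 6 (replace(1, 'n')): offset=4, physical=[n,g,A,k,E], logical=[E,n,g,A,k]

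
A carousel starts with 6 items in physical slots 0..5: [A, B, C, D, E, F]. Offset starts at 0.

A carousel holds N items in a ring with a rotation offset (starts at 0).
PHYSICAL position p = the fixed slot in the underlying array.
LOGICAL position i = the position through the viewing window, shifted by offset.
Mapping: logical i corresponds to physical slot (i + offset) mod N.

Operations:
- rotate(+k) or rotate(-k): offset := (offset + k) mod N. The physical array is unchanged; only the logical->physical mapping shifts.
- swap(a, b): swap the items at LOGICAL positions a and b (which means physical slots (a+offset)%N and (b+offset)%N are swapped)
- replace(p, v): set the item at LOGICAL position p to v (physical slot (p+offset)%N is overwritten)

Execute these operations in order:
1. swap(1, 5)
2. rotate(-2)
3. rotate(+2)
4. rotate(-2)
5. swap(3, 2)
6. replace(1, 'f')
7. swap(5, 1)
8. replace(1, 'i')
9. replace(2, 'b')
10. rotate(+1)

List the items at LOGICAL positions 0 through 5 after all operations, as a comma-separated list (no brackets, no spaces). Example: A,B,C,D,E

After op 1 (swap(1, 5)): offset=0, physical=[A,F,C,D,E,B], logical=[A,F,C,D,E,B]
After op 2 (rotate(-2)): offset=4, physical=[A,F,C,D,E,B], logical=[E,B,A,F,C,D]
After op 3 (rotate(+2)): offset=0, physical=[A,F,C,D,E,B], logical=[A,F,C,D,E,B]
After op 4 (rotate(-2)): offset=4, physical=[A,F,C,D,E,B], logical=[E,B,A,F,C,D]
After op 5 (swap(3, 2)): offset=4, physical=[F,A,C,D,E,B], logical=[E,B,F,A,C,D]
After op 6 (replace(1, 'f')): offset=4, physical=[F,A,C,D,E,f], logical=[E,f,F,A,C,D]
After op 7 (swap(5, 1)): offset=4, physical=[F,A,C,f,E,D], logical=[E,D,F,A,C,f]
After op 8 (replace(1, 'i')): offset=4, physical=[F,A,C,f,E,i], logical=[E,i,F,A,C,f]
After op 9 (replace(2, 'b')): offset=4, physical=[b,A,C,f,E,i], logical=[E,i,b,A,C,f]
After op 10 (rotate(+1)): offset=5, physical=[b,A,C,f,E,i], logical=[i,b,A,C,f,E]

Answer: i,b,A,C,f,E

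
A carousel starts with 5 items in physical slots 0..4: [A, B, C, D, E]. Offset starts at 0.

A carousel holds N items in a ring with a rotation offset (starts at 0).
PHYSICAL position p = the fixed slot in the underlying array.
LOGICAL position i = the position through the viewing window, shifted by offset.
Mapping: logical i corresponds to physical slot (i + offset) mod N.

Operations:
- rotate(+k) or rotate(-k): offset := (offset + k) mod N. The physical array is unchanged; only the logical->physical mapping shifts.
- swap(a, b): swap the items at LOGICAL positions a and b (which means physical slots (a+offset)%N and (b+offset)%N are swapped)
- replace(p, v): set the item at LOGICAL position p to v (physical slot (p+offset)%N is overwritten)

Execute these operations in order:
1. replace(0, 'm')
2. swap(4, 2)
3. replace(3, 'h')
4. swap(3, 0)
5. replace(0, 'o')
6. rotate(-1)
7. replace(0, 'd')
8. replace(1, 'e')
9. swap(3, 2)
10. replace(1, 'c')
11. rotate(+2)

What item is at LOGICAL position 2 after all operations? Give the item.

Answer: m

Derivation:
After op 1 (replace(0, 'm')): offset=0, physical=[m,B,C,D,E], logical=[m,B,C,D,E]
After op 2 (swap(4, 2)): offset=0, physical=[m,B,E,D,C], logical=[m,B,E,D,C]
After op 3 (replace(3, 'h')): offset=0, physical=[m,B,E,h,C], logical=[m,B,E,h,C]
After op 4 (swap(3, 0)): offset=0, physical=[h,B,E,m,C], logical=[h,B,E,m,C]
After op 5 (replace(0, 'o')): offset=0, physical=[o,B,E,m,C], logical=[o,B,E,m,C]
After op 6 (rotate(-1)): offset=4, physical=[o,B,E,m,C], logical=[C,o,B,E,m]
After op 7 (replace(0, 'd')): offset=4, physical=[o,B,E,m,d], logical=[d,o,B,E,m]
After op 8 (replace(1, 'e')): offset=4, physical=[e,B,E,m,d], logical=[d,e,B,E,m]
After op 9 (swap(3, 2)): offset=4, physical=[e,E,B,m,d], logical=[d,e,E,B,m]
After op 10 (replace(1, 'c')): offset=4, physical=[c,E,B,m,d], logical=[d,c,E,B,m]
After op 11 (rotate(+2)): offset=1, physical=[c,E,B,m,d], logical=[E,B,m,d,c]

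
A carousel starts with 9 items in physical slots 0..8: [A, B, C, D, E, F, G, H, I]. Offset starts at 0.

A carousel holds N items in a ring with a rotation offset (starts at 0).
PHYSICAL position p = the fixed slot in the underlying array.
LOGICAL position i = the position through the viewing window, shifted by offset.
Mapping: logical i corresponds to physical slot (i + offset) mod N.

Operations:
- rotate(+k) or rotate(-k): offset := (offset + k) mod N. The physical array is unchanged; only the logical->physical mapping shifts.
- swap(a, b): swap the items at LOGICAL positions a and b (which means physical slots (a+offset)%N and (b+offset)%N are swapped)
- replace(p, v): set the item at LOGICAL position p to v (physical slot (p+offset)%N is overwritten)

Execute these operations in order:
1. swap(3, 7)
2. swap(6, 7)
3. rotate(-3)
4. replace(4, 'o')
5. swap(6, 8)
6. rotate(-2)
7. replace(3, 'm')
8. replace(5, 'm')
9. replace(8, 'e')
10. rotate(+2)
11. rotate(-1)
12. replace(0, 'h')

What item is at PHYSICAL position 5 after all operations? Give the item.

After op 1 (swap(3, 7)): offset=0, physical=[A,B,C,H,E,F,G,D,I], logical=[A,B,C,H,E,F,G,D,I]
After op 2 (swap(6, 7)): offset=0, physical=[A,B,C,H,E,F,D,G,I], logical=[A,B,C,H,E,F,D,G,I]
After op 3 (rotate(-3)): offset=6, physical=[A,B,C,H,E,F,D,G,I], logical=[D,G,I,A,B,C,H,E,F]
After op 4 (replace(4, 'o')): offset=6, physical=[A,o,C,H,E,F,D,G,I], logical=[D,G,I,A,o,C,H,E,F]
After op 5 (swap(6, 8)): offset=6, physical=[A,o,C,F,E,H,D,G,I], logical=[D,G,I,A,o,C,F,E,H]
After op 6 (rotate(-2)): offset=4, physical=[A,o,C,F,E,H,D,G,I], logical=[E,H,D,G,I,A,o,C,F]
After op 7 (replace(3, 'm')): offset=4, physical=[A,o,C,F,E,H,D,m,I], logical=[E,H,D,m,I,A,o,C,F]
After op 8 (replace(5, 'm')): offset=4, physical=[m,o,C,F,E,H,D,m,I], logical=[E,H,D,m,I,m,o,C,F]
After op 9 (replace(8, 'e')): offset=4, physical=[m,o,C,e,E,H,D,m,I], logical=[E,H,D,m,I,m,o,C,e]
After op 10 (rotate(+2)): offset=6, physical=[m,o,C,e,E,H,D,m,I], logical=[D,m,I,m,o,C,e,E,H]
After op 11 (rotate(-1)): offset=5, physical=[m,o,C,e,E,H,D,m,I], logical=[H,D,m,I,m,o,C,e,E]
After op 12 (replace(0, 'h')): offset=5, physical=[m,o,C,e,E,h,D,m,I], logical=[h,D,m,I,m,o,C,e,E]

Answer: h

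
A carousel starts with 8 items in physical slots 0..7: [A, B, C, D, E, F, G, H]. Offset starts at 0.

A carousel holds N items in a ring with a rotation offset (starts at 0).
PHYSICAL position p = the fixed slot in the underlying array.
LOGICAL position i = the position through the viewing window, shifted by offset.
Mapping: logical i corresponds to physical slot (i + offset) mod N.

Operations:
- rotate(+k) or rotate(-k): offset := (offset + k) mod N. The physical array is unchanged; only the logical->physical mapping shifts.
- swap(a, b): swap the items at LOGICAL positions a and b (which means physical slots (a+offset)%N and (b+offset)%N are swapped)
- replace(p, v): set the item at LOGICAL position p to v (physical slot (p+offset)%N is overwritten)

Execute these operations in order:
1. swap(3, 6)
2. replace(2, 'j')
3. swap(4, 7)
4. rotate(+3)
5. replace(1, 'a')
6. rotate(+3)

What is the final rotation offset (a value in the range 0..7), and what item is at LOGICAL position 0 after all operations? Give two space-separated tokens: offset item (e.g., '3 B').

Answer: 6 D

Derivation:
After op 1 (swap(3, 6)): offset=0, physical=[A,B,C,G,E,F,D,H], logical=[A,B,C,G,E,F,D,H]
After op 2 (replace(2, 'j')): offset=0, physical=[A,B,j,G,E,F,D,H], logical=[A,B,j,G,E,F,D,H]
After op 3 (swap(4, 7)): offset=0, physical=[A,B,j,G,H,F,D,E], logical=[A,B,j,G,H,F,D,E]
After op 4 (rotate(+3)): offset=3, physical=[A,B,j,G,H,F,D,E], logical=[G,H,F,D,E,A,B,j]
After op 5 (replace(1, 'a')): offset=3, physical=[A,B,j,G,a,F,D,E], logical=[G,a,F,D,E,A,B,j]
After op 6 (rotate(+3)): offset=6, physical=[A,B,j,G,a,F,D,E], logical=[D,E,A,B,j,G,a,F]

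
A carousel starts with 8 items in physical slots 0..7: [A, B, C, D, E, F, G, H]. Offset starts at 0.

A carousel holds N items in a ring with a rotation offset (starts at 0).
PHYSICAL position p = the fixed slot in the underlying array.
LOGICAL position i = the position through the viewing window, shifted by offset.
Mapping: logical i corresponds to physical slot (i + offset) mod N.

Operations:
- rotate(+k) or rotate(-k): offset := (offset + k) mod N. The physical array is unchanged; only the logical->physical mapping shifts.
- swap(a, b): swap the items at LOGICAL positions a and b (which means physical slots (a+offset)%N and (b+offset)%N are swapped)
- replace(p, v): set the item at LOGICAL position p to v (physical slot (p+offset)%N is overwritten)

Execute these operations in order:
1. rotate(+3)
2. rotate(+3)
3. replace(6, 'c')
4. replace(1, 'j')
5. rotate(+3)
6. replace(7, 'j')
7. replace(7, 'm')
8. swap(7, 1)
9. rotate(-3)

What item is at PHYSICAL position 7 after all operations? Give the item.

After op 1 (rotate(+3)): offset=3, physical=[A,B,C,D,E,F,G,H], logical=[D,E,F,G,H,A,B,C]
After op 2 (rotate(+3)): offset=6, physical=[A,B,C,D,E,F,G,H], logical=[G,H,A,B,C,D,E,F]
After op 3 (replace(6, 'c')): offset=6, physical=[A,B,C,D,c,F,G,H], logical=[G,H,A,B,C,D,c,F]
After op 4 (replace(1, 'j')): offset=6, physical=[A,B,C,D,c,F,G,j], logical=[G,j,A,B,C,D,c,F]
After op 5 (rotate(+3)): offset=1, physical=[A,B,C,D,c,F,G,j], logical=[B,C,D,c,F,G,j,A]
After op 6 (replace(7, 'j')): offset=1, physical=[j,B,C,D,c,F,G,j], logical=[B,C,D,c,F,G,j,j]
After op 7 (replace(7, 'm')): offset=1, physical=[m,B,C,D,c,F,G,j], logical=[B,C,D,c,F,G,j,m]
After op 8 (swap(7, 1)): offset=1, physical=[C,B,m,D,c,F,G,j], logical=[B,m,D,c,F,G,j,C]
After op 9 (rotate(-3)): offset=6, physical=[C,B,m,D,c,F,G,j], logical=[G,j,C,B,m,D,c,F]

Answer: j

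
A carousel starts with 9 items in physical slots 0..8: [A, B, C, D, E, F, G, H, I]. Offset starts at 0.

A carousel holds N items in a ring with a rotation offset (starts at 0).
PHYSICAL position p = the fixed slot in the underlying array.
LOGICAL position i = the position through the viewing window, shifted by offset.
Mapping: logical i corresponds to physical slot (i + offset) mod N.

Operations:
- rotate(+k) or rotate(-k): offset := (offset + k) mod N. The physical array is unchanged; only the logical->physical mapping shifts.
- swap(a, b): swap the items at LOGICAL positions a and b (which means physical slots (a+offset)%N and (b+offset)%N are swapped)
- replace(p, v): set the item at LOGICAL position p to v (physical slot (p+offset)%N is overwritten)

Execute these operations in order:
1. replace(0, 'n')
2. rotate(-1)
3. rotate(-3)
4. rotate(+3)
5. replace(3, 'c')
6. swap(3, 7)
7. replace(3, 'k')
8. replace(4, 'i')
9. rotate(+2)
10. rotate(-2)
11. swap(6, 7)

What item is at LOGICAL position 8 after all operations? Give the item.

Answer: H

Derivation:
After op 1 (replace(0, 'n')): offset=0, physical=[n,B,C,D,E,F,G,H,I], logical=[n,B,C,D,E,F,G,H,I]
After op 2 (rotate(-1)): offset=8, physical=[n,B,C,D,E,F,G,H,I], logical=[I,n,B,C,D,E,F,G,H]
After op 3 (rotate(-3)): offset=5, physical=[n,B,C,D,E,F,G,H,I], logical=[F,G,H,I,n,B,C,D,E]
After op 4 (rotate(+3)): offset=8, physical=[n,B,C,D,E,F,G,H,I], logical=[I,n,B,C,D,E,F,G,H]
After op 5 (replace(3, 'c')): offset=8, physical=[n,B,c,D,E,F,G,H,I], logical=[I,n,B,c,D,E,F,G,H]
After op 6 (swap(3, 7)): offset=8, physical=[n,B,G,D,E,F,c,H,I], logical=[I,n,B,G,D,E,F,c,H]
After op 7 (replace(3, 'k')): offset=8, physical=[n,B,k,D,E,F,c,H,I], logical=[I,n,B,k,D,E,F,c,H]
After op 8 (replace(4, 'i')): offset=8, physical=[n,B,k,i,E,F,c,H,I], logical=[I,n,B,k,i,E,F,c,H]
After op 9 (rotate(+2)): offset=1, physical=[n,B,k,i,E,F,c,H,I], logical=[B,k,i,E,F,c,H,I,n]
After op 10 (rotate(-2)): offset=8, physical=[n,B,k,i,E,F,c,H,I], logical=[I,n,B,k,i,E,F,c,H]
After op 11 (swap(6, 7)): offset=8, physical=[n,B,k,i,E,c,F,H,I], logical=[I,n,B,k,i,E,c,F,H]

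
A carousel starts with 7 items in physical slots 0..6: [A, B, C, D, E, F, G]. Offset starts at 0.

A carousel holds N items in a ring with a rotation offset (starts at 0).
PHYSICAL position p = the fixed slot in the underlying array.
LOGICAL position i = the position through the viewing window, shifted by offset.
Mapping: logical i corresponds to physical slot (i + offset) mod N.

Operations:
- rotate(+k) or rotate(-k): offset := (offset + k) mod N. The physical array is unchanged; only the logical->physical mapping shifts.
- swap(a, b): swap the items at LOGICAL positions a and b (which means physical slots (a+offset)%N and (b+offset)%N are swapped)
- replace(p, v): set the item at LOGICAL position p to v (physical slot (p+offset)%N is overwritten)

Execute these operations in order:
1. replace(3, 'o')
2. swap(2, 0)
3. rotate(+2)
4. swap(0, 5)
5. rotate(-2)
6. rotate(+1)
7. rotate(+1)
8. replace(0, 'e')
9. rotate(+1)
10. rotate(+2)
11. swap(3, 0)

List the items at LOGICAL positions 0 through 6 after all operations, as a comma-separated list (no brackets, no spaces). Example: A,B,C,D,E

After op 1 (replace(3, 'o')): offset=0, physical=[A,B,C,o,E,F,G], logical=[A,B,C,o,E,F,G]
After op 2 (swap(2, 0)): offset=0, physical=[C,B,A,o,E,F,G], logical=[C,B,A,o,E,F,G]
After op 3 (rotate(+2)): offset=2, physical=[C,B,A,o,E,F,G], logical=[A,o,E,F,G,C,B]
After op 4 (swap(0, 5)): offset=2, physical=[A,B,C,o,E,F,G], logical=[C,o,E,F,G,A,B]
After op 5 (rotate(-2)): offset=0, physical=[A,B,C,o,E,F,G], logical=[A,B,C,o,E,F,G]
After op 6 (rotate(+1)): offset=1, physical=[A,B,C,o,E,F,G], logical=[B,C,o,E,F,G,A]
After op 7 (rotate(+1)): offset=2, physical=[A,B,C,o,E,F,G], logical=[C,o,E,F,G,A,B]
After op 8 (replace(0, 'e')): offset=2, physical=[A,B,e,o,E,F,G], logical=[e,o,E,F,G,A,B]
After op 9 (rotate(+1)): offset=3, physical=[A,B,e,o,E,F,G], logical=[o,E,F,G,A,B,e]
After op 10 (rotate(+2)): offset=5, physical=[A,B,e,o,E,F,G], logical=[F,G,A,B,e,o,E]
After op 11 (swap(3, 0)): offset=5, physical=[A,F,e,o,E,B,G], logical=[B,G,A,F,e,o,E]

Answer: B,G,A,F,e,o,E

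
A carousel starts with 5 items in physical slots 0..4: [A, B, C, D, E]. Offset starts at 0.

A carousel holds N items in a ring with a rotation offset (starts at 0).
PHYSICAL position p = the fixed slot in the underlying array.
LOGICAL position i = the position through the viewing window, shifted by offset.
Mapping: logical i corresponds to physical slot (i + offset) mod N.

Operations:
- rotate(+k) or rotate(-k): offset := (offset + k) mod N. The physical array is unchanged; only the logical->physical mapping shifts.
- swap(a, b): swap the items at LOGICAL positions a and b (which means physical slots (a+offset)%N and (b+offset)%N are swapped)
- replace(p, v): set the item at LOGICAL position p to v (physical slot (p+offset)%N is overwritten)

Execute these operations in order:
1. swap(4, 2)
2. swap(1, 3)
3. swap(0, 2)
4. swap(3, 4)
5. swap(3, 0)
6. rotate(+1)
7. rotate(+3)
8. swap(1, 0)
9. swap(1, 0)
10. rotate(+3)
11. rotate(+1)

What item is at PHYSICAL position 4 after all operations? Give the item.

Answer: B

Derivation:
After op 1 (swap(4, 2)): offset=0, physical=[A,B,E,D,C], logical=[A,B,E,D,C]
After op 2 (swap(1, 3)): offset=0, physical=[A,D,E,B,C], logical=[A,D,E,B,C]
After op 3 (swap(0, 2)): offset=0, physical=[E,D,A,B,C], logical=[E,D,A,B,C]
After op 4 (swap(3, 4)): offset=0, physical=[E,D,A,C,B], logical=[E,D,A,C,B]
After op 5 (swap(3, 0)): offset=0, physical=[C,D,A,E,B], logical=[C,D,A,E,B]
After op 6 (rotate(+1)): offset=1, physical=[C,D,A,E,B], logical=[D,A,E,B,C]
After op 7 (rotate(+3)): offset=4, physical=[C,D,A,E,B], logical=[B,C,D,A,E]
After op 8 (swap(1, 0)): offset=4, physical=[B,D,A,E,C], logical=[C,B,D,A,E]
After op 9 (swap(1, 0)): offset=4, physical=[C,D,A,E,B], logical=[B,C,D,A,E]
After op 10 (rotate(+3)): offset=2, physical=[C,D,A,E,B], logical=[A,E,B,C,D]
After op 11 (rotate(+1)): offset=3, physical=[C,D,A,E,B], logical=[E,B,C,D,A]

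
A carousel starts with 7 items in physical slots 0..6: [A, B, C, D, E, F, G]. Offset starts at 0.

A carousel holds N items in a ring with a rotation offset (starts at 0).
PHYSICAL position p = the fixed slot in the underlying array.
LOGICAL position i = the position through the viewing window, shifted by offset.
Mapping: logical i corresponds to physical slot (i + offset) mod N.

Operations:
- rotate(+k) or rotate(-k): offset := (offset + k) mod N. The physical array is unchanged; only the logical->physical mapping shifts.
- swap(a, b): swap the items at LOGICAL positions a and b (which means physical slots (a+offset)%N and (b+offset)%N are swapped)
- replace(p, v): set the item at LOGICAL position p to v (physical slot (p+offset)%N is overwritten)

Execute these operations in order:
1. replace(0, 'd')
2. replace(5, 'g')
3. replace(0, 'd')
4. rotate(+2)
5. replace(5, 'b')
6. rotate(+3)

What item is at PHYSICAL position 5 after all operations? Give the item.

Answer: g

Derivation:
After op 1 (replace(0, 'd')): offset=0, physical=[d,B,C,D,E,F,G], logical=[d,B,C,D,E,F,G]
After op 2 (replace(5, 'g')): offset=0, physical=[d,B,C,D,E,g,G], logical=[d,B,C,D,E,g,G]
After op 3 (replace(0, 'd')): offset=0, physical=[d,B,C,D,E,g,G], logical=[d,B,C,D,E,g,G]
After op 4 (rotate(+2)): offset=2, physical=[d,B,C,D,E,g,G], logical=[C,D,E,g,G,d,B]
After op 5 (replace(5, 'b')): offset=2, physical=[b,B,C,D,E,g,G], logical=[C,D,E,g,G,b,B]
After op 6 (rotate(+3)): offset=5, physical=[b,B,C,D,E,g,G], logical=[g,G,b,B,C,D,E]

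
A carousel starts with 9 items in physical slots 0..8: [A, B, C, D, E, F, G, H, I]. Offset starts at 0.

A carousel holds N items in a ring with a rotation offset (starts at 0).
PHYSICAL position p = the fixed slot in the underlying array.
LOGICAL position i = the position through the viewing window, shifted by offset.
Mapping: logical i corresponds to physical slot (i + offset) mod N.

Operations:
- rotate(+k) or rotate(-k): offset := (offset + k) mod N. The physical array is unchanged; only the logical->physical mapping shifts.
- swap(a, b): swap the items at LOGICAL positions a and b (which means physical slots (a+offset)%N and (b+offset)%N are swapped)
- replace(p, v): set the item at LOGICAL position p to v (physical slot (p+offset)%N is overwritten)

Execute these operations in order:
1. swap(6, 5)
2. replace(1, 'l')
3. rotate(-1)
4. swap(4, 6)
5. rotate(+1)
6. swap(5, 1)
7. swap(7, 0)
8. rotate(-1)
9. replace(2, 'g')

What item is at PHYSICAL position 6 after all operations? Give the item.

After op 1 (swap(6, 5)): offset=0, physical=[A,B,C,D,E,G,F,H,I], logical=[A,B,C,D,E,G,F,H,I]
After op 2 (replace(1, 'l')): offset=0, physical=[A,l,C,D,E,G,F,H,I], logical=[A,l,C,D,E,G,F,H,I]
After op 3 (rotate(-1)): offset=8, physical=[A,l,C,D,E,G,F,H,I], logical=[I,A,l,C,D,E,G,F,H]
After op 4 (swap(4, 6)): offset=8, physical=[A,l,C,G,E,D,F,H,I], logical=[I,A,l,C,G,E,D,F,H]
After op 5 (rotate(+1)): offset=0, physical=[A,l,C,G,E,D,F,H,I], logical=[A,l,C,G,E,D,F,H,I]
After op 6 (swap(5, 1)): offset=0, physical=[A,D,C,G,E,l,F,H,I], logical=[A,D,C,G,E,l,F,H,I]
After op 7 (swap(7, 0)): offset=0, physical=[H,D,C,G,E,l,F,A,I], logical=[H,D,C,G,E,l,F,A,I]
After op 8 (rotate(-1)): offset=8, physical=[H,D,C,G,E,l,F,A,I], logical=[I,H,D,C,G,E,l,F,A]
After op 9 (replace(2, 'g')): offset=8, physical=[H,g,C,G,E,l,F,A,I], logical=[I,H,g,C,G,E,l,F,A]

Answer: F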